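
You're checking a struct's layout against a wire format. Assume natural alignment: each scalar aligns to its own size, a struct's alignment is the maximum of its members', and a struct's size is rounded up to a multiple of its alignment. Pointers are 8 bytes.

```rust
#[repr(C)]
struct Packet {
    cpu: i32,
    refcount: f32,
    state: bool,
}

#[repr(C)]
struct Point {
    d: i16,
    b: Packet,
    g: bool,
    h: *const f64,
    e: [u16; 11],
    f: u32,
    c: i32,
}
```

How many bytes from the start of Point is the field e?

Packet: @0: cpu [4B, align 4] → 4; @4: refcount [4B, align 4] → 8; @8: state [1B, align 1] → 9; +3 tail pad (align 4); size 12, align 4
@0: d [2B, align 2] → 2
+2 pad (align 4)
@4: b [12B, align 4] → 16
@16: g [1B, align 1] → 17
+7 pad (align 8)
@24: h [8B, align 8] → 32
@32: e [22B, align 2] → 54

32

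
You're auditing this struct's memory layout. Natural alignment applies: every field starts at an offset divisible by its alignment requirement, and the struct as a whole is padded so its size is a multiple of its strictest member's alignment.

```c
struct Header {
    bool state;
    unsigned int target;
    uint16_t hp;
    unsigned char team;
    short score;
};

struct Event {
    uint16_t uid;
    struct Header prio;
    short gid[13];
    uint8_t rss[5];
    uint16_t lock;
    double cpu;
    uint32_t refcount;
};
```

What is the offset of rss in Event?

Header: state at 0 (size 1, align 1) → ends 1; pad 3 to align 4 for target; target at 4 (size 4, align 4) → ends 8; hp at 8 (size 2, align 2) → ends 10; team at 10 (size 1, align 1) → ends 11; pad 1 to align 2 for score; score at 12 (size 2, align 2) → ends 14; tail pad 2 to reach multiple of 4; total 16 bytes, alignment 4
uid at 0 (size 2, align 2) → ends 2
pad 2 to align 4 for prio
prio at 4 (size 16, align 4) → ends 20
gid at 20 (size 26, align 2) → ends 46
rss at 46 (size 5, align 1) → ends 51

46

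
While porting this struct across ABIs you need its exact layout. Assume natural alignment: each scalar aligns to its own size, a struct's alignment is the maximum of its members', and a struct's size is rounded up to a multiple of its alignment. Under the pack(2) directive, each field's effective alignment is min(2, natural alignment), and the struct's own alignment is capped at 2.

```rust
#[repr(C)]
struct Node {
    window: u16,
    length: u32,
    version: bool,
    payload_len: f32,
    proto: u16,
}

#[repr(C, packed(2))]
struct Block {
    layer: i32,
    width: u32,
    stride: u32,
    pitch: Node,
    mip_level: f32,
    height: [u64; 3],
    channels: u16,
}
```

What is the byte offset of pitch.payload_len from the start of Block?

24

Node: @0: window [2B, align 2] → 2; +2 pad (align 4); @4: length [4B, align 4] → 8; @8: version [1B, align 1] → 9; +3 pad (align 4); @12: payload_len [4B, align 4] → 16; @16: proto [2B, align 2] → 18; +2 tail pad (align 4); size 20, align 4
@0: layer [4B, align 2] → 4
@4: width [4B, align 2] → 8
@8: stride [4B, align 2] → 12
@12: pitch [20B, align 2] → 32
within Node: payload_len at 12
12 + 12 = 24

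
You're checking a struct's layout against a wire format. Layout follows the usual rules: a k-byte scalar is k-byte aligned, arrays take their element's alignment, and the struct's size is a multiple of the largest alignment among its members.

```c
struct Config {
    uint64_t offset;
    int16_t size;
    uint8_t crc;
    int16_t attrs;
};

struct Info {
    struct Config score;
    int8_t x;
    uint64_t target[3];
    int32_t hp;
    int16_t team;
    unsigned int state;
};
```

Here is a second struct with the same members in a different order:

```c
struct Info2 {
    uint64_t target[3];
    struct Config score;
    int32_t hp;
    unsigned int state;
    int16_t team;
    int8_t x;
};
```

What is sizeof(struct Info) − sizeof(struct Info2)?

Config: @0: offset [8B, align 8] → 8; @8: size [2B, align 2] → 10; @10: crc [1B, align 1] → 11; +1 pad (align 2); @12: attrs [2B, align 2] → 14; +2 tail pad (align 8); size 16, align 8
@0: score [16B, align 8] → 16
@16: x [1B, align 1] → 17
+7 pad (align 8)
@24: target [24B, align 8] → 48
@48: hp [4B, align 4] → 52
@52: team [2B, align 2] → 54
+2 pad (align 4)
@56: state [4B, align 4] → 60
+4 tail pad (align 8)
size 64, align 8
— Info2 —
@0: target [24B, align 8] → 24
@24: score [16B, align 8] → 40
@40: hp [4B, align 4] → 44
@44: state [4B, align 4] → 48
@48: team [2B, align 2] → 50
@50: x [1B, align 1] → 51
+5 tail pad (align 8)
size 56, align 8
64 − 56 = 8

8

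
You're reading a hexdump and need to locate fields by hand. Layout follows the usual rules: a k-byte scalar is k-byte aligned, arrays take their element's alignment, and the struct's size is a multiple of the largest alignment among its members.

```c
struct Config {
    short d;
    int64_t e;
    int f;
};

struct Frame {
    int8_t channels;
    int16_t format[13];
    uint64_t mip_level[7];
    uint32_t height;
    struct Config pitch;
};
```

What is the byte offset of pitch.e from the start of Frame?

104

Config: d at 0 (size 2, align 2) → ends 2; pad 6 to align 8 for e; e at 8 (size 8, align 8) → ends 16; f at 16 (size 4, align 4) → ends 20; tail pad 4 to reach multiple of 8; total 24 bytes, alignment 8
channels at 0 (size 1, align 1) → ends 1
pad 1 to align 2 for format
format at 2 (size 26, align 2) → ends 28
pad 4 to align 8 for mip_level
mip_level at 32 (size 56, align 8) → ends 88
height at 88 (size 4, align 4) → ends 92
pad 4 to align 8 for pitch
pitch at 96 (size 24, align 8) → ends 120
within Config: e at 8
96 + 8 = 104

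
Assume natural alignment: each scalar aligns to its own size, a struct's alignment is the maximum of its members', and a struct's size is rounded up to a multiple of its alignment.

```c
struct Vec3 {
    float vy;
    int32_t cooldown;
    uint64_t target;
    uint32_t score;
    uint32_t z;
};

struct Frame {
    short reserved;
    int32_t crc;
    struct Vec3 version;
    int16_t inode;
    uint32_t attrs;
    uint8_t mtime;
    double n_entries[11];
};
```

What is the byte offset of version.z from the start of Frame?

28

Vec3: vy at 0 (size 4, align 4) → ends 4; cooldown at 4 (size 4, align 4) → ends 8; target at 8 (size 8, align 8) → ends 16; score at 16 (size 4, align 4) → ends 20; z at 20 (size 4, align 4) → ends 24; total 24 bytes, alignment 8
reserved at 0 (size 2, align 2) → ends 2
pad 2 to align 4 for crc
crc at 4 (size 4, align 4) → ends 8
version at 8 (size 24, align 8) → ends 32
within Vec3: z at 20
8 + 20 = 28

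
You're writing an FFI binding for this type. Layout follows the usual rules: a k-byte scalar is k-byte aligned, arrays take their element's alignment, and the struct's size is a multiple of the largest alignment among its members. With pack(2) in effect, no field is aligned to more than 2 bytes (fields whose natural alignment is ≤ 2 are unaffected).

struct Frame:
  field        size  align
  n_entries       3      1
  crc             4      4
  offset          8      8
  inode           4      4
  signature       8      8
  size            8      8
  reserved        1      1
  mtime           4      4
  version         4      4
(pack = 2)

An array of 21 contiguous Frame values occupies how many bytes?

0..3  n_entries  (3B, 1-aligned)
3..4  -- padding (1B)
4..8  crc  (4B, 2-aligned)
8..16  offset  (8B, 2-aligned)
16..20  inode  (4B, 2-aligned)
20..28  signature  (8B, 2-aligned)
28..36  size  (8B, 2-aligned)
36..37  reserved  (1B, 1-aligned)
37..38  -- padding (1B)
38..42  mtime  (4B, 2-aligned)
42..46  version  (4B, 2-aligned)
sizeof = 46, alignof = 2
array of 21: 21 × 46 = 966

966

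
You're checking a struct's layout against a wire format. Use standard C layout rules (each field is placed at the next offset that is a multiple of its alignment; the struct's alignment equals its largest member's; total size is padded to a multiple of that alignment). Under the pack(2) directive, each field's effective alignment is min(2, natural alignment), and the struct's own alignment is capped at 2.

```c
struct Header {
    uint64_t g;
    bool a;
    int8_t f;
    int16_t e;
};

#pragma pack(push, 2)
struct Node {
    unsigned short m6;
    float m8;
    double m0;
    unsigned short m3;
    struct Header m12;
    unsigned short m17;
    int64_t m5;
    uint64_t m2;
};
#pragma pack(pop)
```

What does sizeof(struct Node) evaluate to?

50 bytes

Header: @0: g [8B, align 8] → 8; @8: a [1B, align 1] → 9; @9: f [1B, align 1] → 10; @10: e [2B, align 2] → 12; +4 tail pad (align 8); size 16, align 8
@0: m6 [2B, align 2] → 2
@2: m8 [4B, align 2] → 6
@6: m0 [8B, align 2] → 14
@14: m3 [2B, align 2] → 16
@16: m12 [16B, align 2] → 32
@32: m17 [2B, align 2] → 34
@34: m5 [8B, align 2] → 42
@42: m2 [8B, align 2] → 50
size 50, align 2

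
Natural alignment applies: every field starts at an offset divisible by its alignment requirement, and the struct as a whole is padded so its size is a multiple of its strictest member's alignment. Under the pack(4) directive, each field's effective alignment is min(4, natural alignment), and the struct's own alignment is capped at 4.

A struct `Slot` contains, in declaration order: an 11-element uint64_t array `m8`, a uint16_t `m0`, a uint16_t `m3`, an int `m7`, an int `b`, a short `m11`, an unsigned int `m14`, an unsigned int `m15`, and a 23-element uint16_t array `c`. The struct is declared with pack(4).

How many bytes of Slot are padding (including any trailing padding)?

4

m8 at 0 (size 88, align 4) → ends 88
m0 at 88 (size 2, align 2) → ends 90
m3 at 90 (size 2, align 2) → ends 92
m7 at 92 (size 4, align 4) → ends 96
b at 96 (size 4, align 4) → ends 100
m11 at 100 (size 2, align 2) → ends 102
pad 2 to align 4 for m14
m14 at 104 (size 4, align 4) → ends 108
m15 at 108 (size 4, align 4) → ends 112
c at 112 (size 46, align 2) → ends 158
tail pad 2 to reach multiple of 4
total 160 bytes, alignment 4
data bytes 156, size 160 → padding 4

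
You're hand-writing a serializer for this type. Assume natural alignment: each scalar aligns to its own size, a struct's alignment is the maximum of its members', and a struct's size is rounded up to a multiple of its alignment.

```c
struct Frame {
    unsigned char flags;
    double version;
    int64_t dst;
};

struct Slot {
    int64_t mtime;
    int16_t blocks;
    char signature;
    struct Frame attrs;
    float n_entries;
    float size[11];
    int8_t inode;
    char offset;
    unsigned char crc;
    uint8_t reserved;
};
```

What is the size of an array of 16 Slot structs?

1536

Frame: flags at 0 (size 1, align 1) → ends 1; pad 7 to align 8 for version; version at 8 (size 8, align 8) → ends 16; dst at 16 (size 8, align 8) → ends 24; total 24 bytes, alignment 8
mtime at 0 (size 8, align 8) → ends 8
blocks at 8 (size 2, align 2) → ends 10
signature at 10 (size 1, align 1) → ends 11
pad 5 to align 8 for attrs
attrs at 16 (size 24, align 8) → ends 40
n_entries at 40 (size 4, align 4) → ends 44
size at 44 (size 44, align 4) → ends 88
inode at 88 (size 1, align 1) → ends 89
offset at 89 (size 1, align 1) → ends 90
crc at 90 (size 1, align 1) → ends 91
reserved at 91 (size 1, align 1) → ends 92
tail pad 4 to reach multiple of 8
total 96 bytes, alignment 8
array of 16: 16 × 96 = 1536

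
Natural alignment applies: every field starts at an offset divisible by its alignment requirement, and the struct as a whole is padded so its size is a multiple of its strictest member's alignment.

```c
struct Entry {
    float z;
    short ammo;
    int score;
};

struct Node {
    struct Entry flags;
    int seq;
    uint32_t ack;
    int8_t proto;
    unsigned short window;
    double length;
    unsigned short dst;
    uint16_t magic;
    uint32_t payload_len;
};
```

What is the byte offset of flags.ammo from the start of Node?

4

Entry: 0..4  z  (4B, 4-aligned); 4..6  ammo  (2B, 2-aligned); 6..8  -- padding (2B); 8..12  score  (4B, 4-aligned); sizeof = 12, alignof = 4
0..12  flags  (12B, 4-aligned)
within Entry: ammo at 4
0 + 4 = 4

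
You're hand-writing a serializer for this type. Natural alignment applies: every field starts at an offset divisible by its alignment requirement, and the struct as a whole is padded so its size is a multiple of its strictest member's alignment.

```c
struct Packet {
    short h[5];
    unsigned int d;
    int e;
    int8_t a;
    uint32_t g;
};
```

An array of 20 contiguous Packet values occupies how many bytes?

h at 0 (size 10, align 2) → ends 10
pad 2 to align 4 for d
d at 12 (size 4, align 4) → ends 16
e at 16 (size 4, align 4) → ends 20
a at 20 (size 1, align 1) → ends 21
pad 3 to align 4 for g
g at 24 (size 4, align 4) → ends 28
total 28 bytes, alignment 4
array of 20: 20 × 28 = 560

560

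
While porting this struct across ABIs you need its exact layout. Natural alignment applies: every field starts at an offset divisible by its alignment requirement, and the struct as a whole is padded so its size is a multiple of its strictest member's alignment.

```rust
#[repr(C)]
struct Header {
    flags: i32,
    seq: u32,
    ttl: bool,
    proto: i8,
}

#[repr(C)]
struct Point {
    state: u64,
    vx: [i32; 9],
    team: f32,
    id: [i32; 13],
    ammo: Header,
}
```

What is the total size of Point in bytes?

Header: 0..4  flags  (4B, 4-aligned); 4..8  seq  (4B, 4-aligned); 8..9  ttl  (1B, 1-aligned); 9..10  proto  (1B, 1-aligned); 10..12  -- tail padding (2B); sizeof = 12, alignof = 4
0..8  state  (8B, 8-aligned)
8..44  vx  (36B, 4-aligned)
44..48  team  (4B, 4-aligned)
48..100  id  (52B, 4-aligned)
100..112  ammo  (12B, 4-aligned)
sizeof = 112, alignof = 8

112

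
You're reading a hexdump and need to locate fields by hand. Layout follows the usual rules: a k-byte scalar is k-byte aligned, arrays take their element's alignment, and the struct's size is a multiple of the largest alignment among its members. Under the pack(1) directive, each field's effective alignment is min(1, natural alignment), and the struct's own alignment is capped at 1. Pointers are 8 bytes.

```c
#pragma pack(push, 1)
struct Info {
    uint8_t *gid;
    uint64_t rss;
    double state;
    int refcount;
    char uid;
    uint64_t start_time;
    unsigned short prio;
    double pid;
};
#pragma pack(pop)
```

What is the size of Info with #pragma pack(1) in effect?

47

@0: gid [8B, align 1] → 8
@8: rss [8B, align 1] → 16
@16: state [8B, align 1] → 24
@24: refcount [4B, align 1] → 28
@28: uid [1B, align 1] → 29
@29: start_time [8B, align 1] → 37
@37: prio [2B, align 1] → 39
@39: pid [8B, align 1] → 47
size 47, align 1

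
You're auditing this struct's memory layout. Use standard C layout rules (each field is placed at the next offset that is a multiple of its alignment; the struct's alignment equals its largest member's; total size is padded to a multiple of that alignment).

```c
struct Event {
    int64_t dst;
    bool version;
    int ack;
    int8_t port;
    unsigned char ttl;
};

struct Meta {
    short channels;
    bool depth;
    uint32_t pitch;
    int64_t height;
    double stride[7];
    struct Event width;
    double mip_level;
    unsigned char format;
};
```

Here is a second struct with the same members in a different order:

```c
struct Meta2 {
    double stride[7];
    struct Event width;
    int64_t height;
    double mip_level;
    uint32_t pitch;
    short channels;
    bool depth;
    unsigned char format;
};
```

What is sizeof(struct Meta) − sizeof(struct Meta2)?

Event: @0: dst [8B, align 8] → 8; @8: version [1B, align 1] → 9; +3 pad (align 4); @12: ack [4B, align 4] → 16; @16: port [1B, align 1] → 17; @17: ttl [1B, align 1] → 18; +6 tail pad (align 8); size 24, align 8
@0: channels [2B, align 2] → 2
@2: depth [1B, align 1] → 3
+1 pad (align 4)
@4: pitch [4B, align 4] → 8
@8: height [8B, align 8] → 16
@16: stride [56B, align 8] → 72
@72: width [24B, align 8] → 96
@96: mip_level [8B, align 8] → 104
@104: format [1B, align 1] → 105
+7 tail pad (align 8)
size 112, align 8
— Meta2 —
@0: stride [56B, align 8] → 56
@56: width [24B, align 8] → 80
@80: height [8B, align 8] → 88
@88: mip_level [8B, align 8] → 96
@96: pitch [4B, align 4] → 100
@100: channels [2B, align 2] → 102
@102: depth [1B, align 1] → 103
@103: format [1B, align 1] → 104
size 104, align 8
112 − 104 = 8

8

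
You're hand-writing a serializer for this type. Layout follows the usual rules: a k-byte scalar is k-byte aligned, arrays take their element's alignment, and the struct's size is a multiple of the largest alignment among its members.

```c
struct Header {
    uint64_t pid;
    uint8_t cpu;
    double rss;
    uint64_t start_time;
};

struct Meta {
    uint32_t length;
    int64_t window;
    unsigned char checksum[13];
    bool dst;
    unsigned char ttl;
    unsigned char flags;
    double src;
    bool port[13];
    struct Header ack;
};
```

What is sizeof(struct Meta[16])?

Header: pid at 0 (size 8, align 8) → ends 8; cpu at 8 (size 1, align 1) → ends 9; pad 7 to align 8 for rss; rss at 16 (size 8, align 8) → ends 24; start_time at 24 (size 8, align 8) → ends 32; total 32 bytes, alignment 8
length at 0 (size 4, align 4) → ends 4
pad 4 to align 8 for window
window at 8 (size 8, align 8) → ends 16
checksum at 16 (size 13, align 1) → ends 29
dst at 29 (size 1, align 1) → ends 30
ttl at 30 (size 1, align 1) → ends 31
flags at 31 (size 1, align 1) → ends 32
src at 32 (size 8, align 8) → ends 40
port at 40 (size 13, align 1) → ends 53
pad 3 to align 8 for ack
ack at 56 (size 32, align 8) → ends 88
total 88 bytes, alignment 8
array of 16: 16 × 88 = 1408

1408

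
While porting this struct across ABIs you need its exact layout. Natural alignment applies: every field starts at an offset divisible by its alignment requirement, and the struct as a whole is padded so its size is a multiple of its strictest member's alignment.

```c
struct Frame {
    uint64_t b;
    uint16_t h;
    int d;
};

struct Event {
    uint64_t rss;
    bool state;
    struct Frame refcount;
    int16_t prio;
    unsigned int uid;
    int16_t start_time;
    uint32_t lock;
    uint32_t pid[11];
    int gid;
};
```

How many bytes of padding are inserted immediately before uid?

Frame: 0..8  b  (8B, 8-aligned); 8..10  h  (2B, 2-aligned); 10..12  -- padding (2B); 12..16  d  (4B, 4-aligned); sizeof = 16, alignof = 8
0..8  rss  (8B, 8-aligned)
8..9  state  (1B, 1-aligned)
9..16  -- padding (7B)
16..32  refcount  (16B, 8-aligned)
32..34  prio  (2B, 2-aligned)
34..36  -- padding (2B)
36..40  uid  (4B, 4-aligned)

2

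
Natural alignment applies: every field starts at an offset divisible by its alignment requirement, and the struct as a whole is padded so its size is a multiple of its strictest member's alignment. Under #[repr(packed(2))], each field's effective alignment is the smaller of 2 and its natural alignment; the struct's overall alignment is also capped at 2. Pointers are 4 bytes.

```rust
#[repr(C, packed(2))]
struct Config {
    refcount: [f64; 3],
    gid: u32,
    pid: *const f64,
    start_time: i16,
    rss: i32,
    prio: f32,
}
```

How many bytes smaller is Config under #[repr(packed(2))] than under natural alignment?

6

natural layout:
  refcount at 0 (size 24, align 8) → ends 24
  gid at 24 (size 4, align 4) → ends 28
  pid at 28 (size 4, align 4) → ends 32
  start_time at 32 (size 2, align 2) → ends 34
  pad 2 to align 4 for rss
  rss at 36 (size 4, align 4) → ends 40
  prio at 40 (size 4, align 4) → ends 44
  tail pad 4 to reach multiple of 8
  total 48 bytes, alignment 8
packed(2) layout:
  refcount at 0 (size 24, align 2) → ends 24
  gid at 24 (size 4, align 2) → ends 28
  pid at 28 (size 4, align 2) → ends 32
  start_time at 32 (size 2, align 2) → ends 34
  rss at 34 (size 4, align 2) → ends 38
  prio at 38 (size 4, align 2) → ends 42
  total 42 bytes, alignment 2
48 − 42 = 6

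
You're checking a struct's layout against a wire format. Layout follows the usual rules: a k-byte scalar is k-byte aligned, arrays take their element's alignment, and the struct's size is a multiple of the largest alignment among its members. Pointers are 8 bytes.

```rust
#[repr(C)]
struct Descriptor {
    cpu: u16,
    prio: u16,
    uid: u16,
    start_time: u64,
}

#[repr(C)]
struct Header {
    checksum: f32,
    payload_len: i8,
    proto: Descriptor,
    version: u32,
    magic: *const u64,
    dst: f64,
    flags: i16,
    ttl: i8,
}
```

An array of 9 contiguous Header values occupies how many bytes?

Descriptor: @0: cpu [2B, align 2] → 2; @2: prio [2B, align 2] → 4; @4: uid [2B, align 2] → 6; +2 pad (align 8); @8: start_time [8B, align 8] → 16; size 16, align 8
@0: checksum [4B, align 4] → 4
@4: payload_len [1B, align 1] → 5
+3 pad (align 8)
@8: proto [16B, align 8] → 24
@24: version [4B, align 4] → 28
+4 pad (align 8)
@32: magic [8B, align 8] → 40
@40: dst [8B, align 8] → 48
@48: flags [2B, align 2] → 50
@50: ttl [1B, align 1] → 51
+5 tail pad (align 8)
size 56, align 8
array of 9: 9 × 56 = 504

504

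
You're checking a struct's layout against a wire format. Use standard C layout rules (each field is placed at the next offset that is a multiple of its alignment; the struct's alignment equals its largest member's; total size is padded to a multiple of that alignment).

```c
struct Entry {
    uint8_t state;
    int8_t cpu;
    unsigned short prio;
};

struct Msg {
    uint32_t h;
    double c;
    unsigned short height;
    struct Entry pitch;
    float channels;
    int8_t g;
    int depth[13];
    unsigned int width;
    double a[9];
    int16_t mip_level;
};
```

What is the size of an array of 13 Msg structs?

Entry: 0..1  state  (1B, 1-aligned); 1..2  cpu  (1B, 1-aligned); 2..4  prio  (2B, 2-aligned); sizeof = 4, alignof = 2
0..4  h  (4B, 4-aligned)
4..8  -- padding (4B)
8..16  c  (8B, 8-aligned)
16..18  height  (2B, 2-aligned)
18..22  pitch  (4B, 2-aligned)
22..24  -- padding (2B)
24..28  channels  (4B, 4-aligned)
28..29  g  (1B, 1-aligned)
29..32  -- padding (3B)
32..84  depth  (52B, 4-aligned)
84..88  width  (4B, 4-aligned)
88..160  a  (72B, 8-aligned)
160..162  mip_level  (2B, 2-aligned)
162..168  -- tail padding (6B)
sizeof = 168, alignof = 8
array of 13: 13 × 168 = 2184

2184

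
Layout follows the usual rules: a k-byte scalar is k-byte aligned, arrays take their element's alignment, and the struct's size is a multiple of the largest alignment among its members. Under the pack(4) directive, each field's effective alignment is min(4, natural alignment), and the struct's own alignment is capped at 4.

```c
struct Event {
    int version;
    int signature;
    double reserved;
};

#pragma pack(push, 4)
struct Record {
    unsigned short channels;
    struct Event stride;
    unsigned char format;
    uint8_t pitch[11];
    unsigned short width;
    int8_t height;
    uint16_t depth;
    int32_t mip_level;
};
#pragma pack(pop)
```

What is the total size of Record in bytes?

Event: @0: version [4B, align 4] → 4; @4: signature [4B, align 4] → 8; @8: reserved [8B, align 8] → 16; size 16, align 8
@0: channels [2B, align 2] → 2
+2 pad (align 4)
@4: stride [16B, align 4] → 20
@20: format [1B, align 1] → 21
@21: pitch [11B, align 1] → 32
@32: width [2B, align 2] → 34
@34: height [1B, align 1] → 35
+1 pad (align 2)
@36: depth [2B, align 2] → 38
+2 pad (align 4)
@40: mip_level [4B, align 4] → 44
size 44, align 4

44 bytes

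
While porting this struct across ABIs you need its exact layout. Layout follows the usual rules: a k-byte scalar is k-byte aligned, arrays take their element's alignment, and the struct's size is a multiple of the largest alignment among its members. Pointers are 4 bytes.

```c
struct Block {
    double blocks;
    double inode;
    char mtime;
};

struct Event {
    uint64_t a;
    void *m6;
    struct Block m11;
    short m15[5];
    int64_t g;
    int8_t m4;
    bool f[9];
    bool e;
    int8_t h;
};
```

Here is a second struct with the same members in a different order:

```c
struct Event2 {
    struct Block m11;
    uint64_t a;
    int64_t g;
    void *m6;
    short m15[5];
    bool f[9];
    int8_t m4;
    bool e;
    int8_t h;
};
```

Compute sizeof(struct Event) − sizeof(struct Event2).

Block: 0..8  blocks  (8B, 8-aligned); 8..16  inode  (8B, 8-aligned); 16..17  mtime  (1B, 1-aligned); 17..24  -- tail padding (7B); sizeof = 24, alignof = 8
0..8  a  (8B, 8-aligned)
8..12  m6  (4B, 4-aligned)
12..16  -- padding (4B)
16..40  m11  (24B, 8-aligned)
40..50  m15  (10B, 2-aligned)
50..56  -- padding (6B)
56..64  g  (8B, 8-aligned)
64..65  m4  (1B, 1-aligned)
65..74  f  (9B, 1-aligned)
74..75  e  (1B, 1-aligned)
75..76  h  (1B, 1-aligned)
76..80  -- tail padding (4B)
sizeof = 80, alignof = 8
— Event2 —
0..24  m11  (24B, 8-aligned)
24..32  a  (8B, 8-aligned)
32..40  g  (8B, 8-aligned)
40..44  m6  (4B, 4-aligned)
44..54  m15  (10B, 2-aligned)
54..63  f  (9B, 1-aligned)
63..64  m4  (1B, 1-aligned)
64..65  e  (1B, 1-aligned)
65..66  h  (1B, 1-aligned)
66..72  -- tail padding (6B)
sizeof = 72, alignof = 8
80 − 72 = 8

8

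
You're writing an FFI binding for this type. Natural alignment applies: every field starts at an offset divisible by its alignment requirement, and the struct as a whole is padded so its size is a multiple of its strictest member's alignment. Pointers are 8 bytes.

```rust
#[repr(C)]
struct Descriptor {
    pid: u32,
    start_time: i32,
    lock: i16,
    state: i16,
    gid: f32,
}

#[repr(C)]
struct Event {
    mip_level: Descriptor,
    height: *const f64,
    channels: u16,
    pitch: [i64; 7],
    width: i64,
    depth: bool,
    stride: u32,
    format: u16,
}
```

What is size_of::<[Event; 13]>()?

1456

Descriptor: @0: pid [4B, align 4] → 4; @4: start_time [4B, align 4] → 8; @8: lock [2B, align 2] → 10; @10: state [2B, align 2] → 12; @12: gid [4B, align 4] → 16; size 16, align 4
@0: mip_level [16B, align 4] → 16
@16: height [8B, align 8] → 24
@24: channels [2B, align 2] → 26
+6 pad (align 8)
@32: pitch [56B, align 8] → 88
@88: width [8B, align 8] → 96
@96: depth [1B, align 1] → 97
+3 pad (align 4)
@100: stride [4B, align 4] → 104
@104: format [2B, align 2] → 106
+6 tail pad (align 8)
size 112, align 8
array of 13: 13 × 112 = 1456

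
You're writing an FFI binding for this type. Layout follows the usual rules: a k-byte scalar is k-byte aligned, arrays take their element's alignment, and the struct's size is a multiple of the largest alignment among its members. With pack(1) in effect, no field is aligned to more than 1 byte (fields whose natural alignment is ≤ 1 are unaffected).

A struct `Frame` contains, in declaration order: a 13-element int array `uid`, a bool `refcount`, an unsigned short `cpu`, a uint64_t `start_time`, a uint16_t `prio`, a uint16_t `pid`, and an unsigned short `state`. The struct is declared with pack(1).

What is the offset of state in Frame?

0..52  uid  (52B, 1-aligned)
52..53  refcount  (1B, 1-aligned)
53..55  cpu  (2B, 1-aligned)
55..63  start_time  (8B, 1-aligned)
63..65  prio  (2B, 1-aligned)
65..67  pid  (2B, 1-aligned)
67..69  state  (2B, 1-aligned)

67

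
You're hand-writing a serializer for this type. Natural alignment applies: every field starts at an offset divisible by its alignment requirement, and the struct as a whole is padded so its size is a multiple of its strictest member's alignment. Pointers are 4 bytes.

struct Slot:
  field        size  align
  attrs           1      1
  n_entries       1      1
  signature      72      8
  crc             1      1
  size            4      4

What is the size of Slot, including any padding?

88

attrs at 0 (size 1, align 1) → ends 1
n_entries at 1 (size 1, align 1) → ends 2
pad 6 to align 8 for signature
signature at 8 (size 72, align 8) → ends 80
crc at 80 (size 1, align 1) → ends 81
pad 3 to align 4 for size
size at 84 (size 4, align 4) → ends 88
total 88 bytes, alignment 8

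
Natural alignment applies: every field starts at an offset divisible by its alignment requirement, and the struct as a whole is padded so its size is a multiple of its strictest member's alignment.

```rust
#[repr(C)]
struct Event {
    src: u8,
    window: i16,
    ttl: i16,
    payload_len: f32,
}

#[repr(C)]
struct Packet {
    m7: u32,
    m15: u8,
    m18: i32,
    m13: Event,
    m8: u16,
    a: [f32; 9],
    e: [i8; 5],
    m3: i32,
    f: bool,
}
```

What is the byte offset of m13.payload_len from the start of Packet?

Event: 0..1  src  (1B, 1-aligned); 1..2  -- padding (1B); 2..4  window  (2B, 2-aligned); 4..6  ttl  (2B, 2-aligned); 6..8  -- padding (2B); 8..12  payload_len  (4B, 4-aligned); sizeof = 12, alignof = 4
0..4  m7  (4B, 4-aligned)
4..5  m15  (1B, 1-aligned)
5..8  -- padding (3B)
8..12  m18  (4B, 4-aligned)
12..24  m13  (12B, 4-aligned)
within Event: payload_len at 8
12 + 8 = 20

20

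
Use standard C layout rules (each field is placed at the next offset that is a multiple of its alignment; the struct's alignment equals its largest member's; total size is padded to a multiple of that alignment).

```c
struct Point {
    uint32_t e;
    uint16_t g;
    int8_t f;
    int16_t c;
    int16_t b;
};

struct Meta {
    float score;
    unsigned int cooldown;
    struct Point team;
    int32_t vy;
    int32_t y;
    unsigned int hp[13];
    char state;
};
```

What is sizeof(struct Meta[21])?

Point: e at 0 (size 4, align 4) → ends 4; g at 4 (size 2, align 2) → ends 6; f at 6 (size 1, align 1) → ends 7; pad 1 to align 2 for c; c at 8 (size 2, align 2) → ends 10; b at 10 (size 2, align 2) → ends 12; total 12 bytes, alignment 4
score at 0 (size 4, align 4) → ends 4
cooldown at 4 (size 4, align 4) → ends 8
team at 8 (size 12, align 4) → ends 20
vy at 20 (size 4, align 4) → ends 24
y at 24 (size 4, align 4) → ends 28
hp at 28 (size 52, align 4) → ends 80
state at 80 (size 1, align 1) → ends 81
tail pad 3 to reach multiple of 4
total 84 bytes, alignment 4
array of 21: 21 × 84 = 1764

1764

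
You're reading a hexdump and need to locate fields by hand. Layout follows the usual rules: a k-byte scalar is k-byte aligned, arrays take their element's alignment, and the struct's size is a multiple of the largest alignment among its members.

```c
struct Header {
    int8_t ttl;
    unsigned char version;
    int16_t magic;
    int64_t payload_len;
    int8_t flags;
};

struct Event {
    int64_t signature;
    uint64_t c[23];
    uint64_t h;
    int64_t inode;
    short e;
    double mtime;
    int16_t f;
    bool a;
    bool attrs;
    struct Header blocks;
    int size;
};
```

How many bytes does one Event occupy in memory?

264

Header: ttl at 0 (size 1, align 1) → ends 1; version at 1 (size 1, align 1) → ends 2; magic at 2 (size 2, align 2) → ends 4; pad 4 to align 8 for payload_len; payload_len at 8 (size 8, align 8) → ends 16; flags at 16 (size 1, align 1) → ends 17; tail pad 7 to reach multiple of 8; total 24 bytes, alignment 8
signature at 0 (size 8, align 8) → ends 8
c at 8 (size 184, align 8) → ends 192
h at 192 (size 8, align 8) → ends 200
inode at 200 (size 8, align 8) → ends 208
e at 208 (size 2, align 2) → ends 210
pad 6 to align 8 for mtime
mtime at 216 (size 8, align 8) → ends 224
f at 224 (size 2, align 2) → ends 226
a at 226 (size 1, align 1) → ends 227
attrs at 227 (size 1, align 1) → ends 228
pad 4 to align 8 for blocks
blocks at 232 (size 24, align 8) → ends 256
size at 256 (size 4, align 4) → ends 260
tail pad 4 to reach multiple of 8
total 264 bytes, alignment 8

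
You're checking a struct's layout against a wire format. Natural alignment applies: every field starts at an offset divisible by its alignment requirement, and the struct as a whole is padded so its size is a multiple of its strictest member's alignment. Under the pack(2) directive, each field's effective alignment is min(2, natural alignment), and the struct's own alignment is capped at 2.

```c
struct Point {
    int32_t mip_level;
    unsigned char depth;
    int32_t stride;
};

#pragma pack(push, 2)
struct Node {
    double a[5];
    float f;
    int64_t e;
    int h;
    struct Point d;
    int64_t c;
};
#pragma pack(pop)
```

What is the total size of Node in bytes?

Point: 0..4  mip_level  (4B, 4-aligned); 4..5  depth  (1B, 1-aligned); 5..8  -- padding (3B); 8..12  stride  (4B, 4-aligned); sizeof = 12, alignof = 4
0..40  a  (40B, 2-aligned)
40..44  f  (4B, 2-aligned)
44..52  e  (8B, 2-aligned)
52..56  h  (4B, 2-aligned)
56..68  d  (12B, 2-aligned)
68..76  c  (8B, 2-aligned)
sizeof = 76, alignof = 2

76 bytes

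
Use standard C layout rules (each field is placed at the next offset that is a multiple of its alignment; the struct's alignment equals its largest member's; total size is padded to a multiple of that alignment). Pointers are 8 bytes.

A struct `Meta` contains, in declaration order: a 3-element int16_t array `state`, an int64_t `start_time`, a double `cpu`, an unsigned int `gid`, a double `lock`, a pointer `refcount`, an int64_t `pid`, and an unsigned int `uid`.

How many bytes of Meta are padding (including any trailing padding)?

10

0..6  state  (6B, 2-aligned)
6..8  -- padding (2B)
8..16  start_time  (8B, 8-aligned)
16..24  cpu  (8B, 8-aligned)
24..28  gid  (4B, 4-aligned)
28..32  -- padding (4B)
32..40  lock  (8B, 8-aligned)
40..48  refcount  (8B, 8-aligned)
48..56  pid  (8B, 8-aligned)
56..60  uid  (4B, 4-aligned)
60..64  -- tail padding (4B)
sizeof = 64, alignof = 8
data bytes 54, size 64 → padding 10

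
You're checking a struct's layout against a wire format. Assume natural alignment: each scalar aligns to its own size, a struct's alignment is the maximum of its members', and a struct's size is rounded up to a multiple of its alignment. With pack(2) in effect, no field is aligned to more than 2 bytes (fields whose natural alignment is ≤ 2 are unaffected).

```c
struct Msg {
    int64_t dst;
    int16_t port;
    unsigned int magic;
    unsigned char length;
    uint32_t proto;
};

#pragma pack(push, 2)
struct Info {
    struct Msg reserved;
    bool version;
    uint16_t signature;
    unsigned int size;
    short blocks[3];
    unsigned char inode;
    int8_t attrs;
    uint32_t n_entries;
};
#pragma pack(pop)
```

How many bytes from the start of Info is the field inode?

38

Msg: 0..8  dst  (8B, 8-aligned); 8..10  port  (2B, 2-aligned); 10..12  -- padding (2B); 12..16  magic  (4B, 4-aligned); 16..17  length  (1B, 1-aligned); 17..20  -- padding (3B); 20..24  proto  (4B, 4-aligned); sizeof = 24, alignof = 8
0..24  reserved  (24B, 2-aligned)
24..25  version  (1B, 1-aligned)
25..26  -- padding (1B)
26..28  signature  (2B, 2-aligned)
28..32  size  (4B, 2-aligned)
32..38  blocks  (6B, 2-aligned)
38..39  inode  (1B, 1-aligned)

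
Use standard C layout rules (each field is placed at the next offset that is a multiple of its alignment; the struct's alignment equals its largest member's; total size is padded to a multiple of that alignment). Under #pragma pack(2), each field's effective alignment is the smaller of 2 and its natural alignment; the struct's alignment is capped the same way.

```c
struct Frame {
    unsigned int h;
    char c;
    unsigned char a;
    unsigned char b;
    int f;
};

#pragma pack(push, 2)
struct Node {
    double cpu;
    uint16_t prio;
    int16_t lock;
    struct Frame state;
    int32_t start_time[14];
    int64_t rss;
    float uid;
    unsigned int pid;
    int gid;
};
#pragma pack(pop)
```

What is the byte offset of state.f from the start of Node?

Frame: @0: h [4B, align 4] → 4; @4: c [1B, align 1] → 5; @5: a [1B, align 1] → 6; @6: b [1B, align 1] → 7; +1 pad (align 4); @8: f [4B, align 4] → 12; size 12, align 4
@0: cpu [8B, align 2] → 8
@8: prio [2B, align 2] → 10
@10: lock [2B, align 2] → 12
@12: state [12B, align 2] → 24
within Frame: f at 8
12 + 8 = 20

20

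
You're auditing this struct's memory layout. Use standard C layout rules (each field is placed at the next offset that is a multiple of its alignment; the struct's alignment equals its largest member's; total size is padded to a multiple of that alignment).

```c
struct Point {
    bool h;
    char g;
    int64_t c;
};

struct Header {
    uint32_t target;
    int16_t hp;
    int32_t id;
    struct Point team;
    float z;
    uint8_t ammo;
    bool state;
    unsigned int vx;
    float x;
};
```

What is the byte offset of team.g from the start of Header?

17

Point: @0: h [1B, align 1] → 1; @1: g [1B, align 1] → 2; +6 pad (align 8); @8: c [8B, align 8] → 16; size 16, align 8
@0: target [4B, align 4] → 4
@4: hp [2B, align 2] → 6
+2 pad (align 4)
@8: id [4B, align 4] → 12
+4 pad (align 8)
@16: team [16B, align 8] → 32
within Point: g at 1
16 + 1 = 17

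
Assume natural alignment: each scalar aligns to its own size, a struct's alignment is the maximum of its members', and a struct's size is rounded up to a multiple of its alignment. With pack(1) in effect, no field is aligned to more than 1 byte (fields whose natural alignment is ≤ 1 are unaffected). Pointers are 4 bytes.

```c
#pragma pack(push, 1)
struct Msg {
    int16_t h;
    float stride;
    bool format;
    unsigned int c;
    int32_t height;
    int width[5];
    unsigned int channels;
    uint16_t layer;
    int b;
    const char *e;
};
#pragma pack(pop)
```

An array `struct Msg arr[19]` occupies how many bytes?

931

0..2  h  (2B, 1-aligned)
2..6  stride  (4B, 1-aligned)
6..7  format  (1B, 1-aligned)
7..11  c  (4B, 1-aligned)
11..15  height  (4B, 1-aligned)
15..35  width  (20B, 1-aligned)
35..39  channels  (4B, 1-aligned)
39..41  layer  (2B, 1-aligned)
41..45  b  (4B, 1-aligned)
45..49  e  (4B, 1-aligned)
sizeof = 49, alignof = 1
array of 19: 19 × 49 = 931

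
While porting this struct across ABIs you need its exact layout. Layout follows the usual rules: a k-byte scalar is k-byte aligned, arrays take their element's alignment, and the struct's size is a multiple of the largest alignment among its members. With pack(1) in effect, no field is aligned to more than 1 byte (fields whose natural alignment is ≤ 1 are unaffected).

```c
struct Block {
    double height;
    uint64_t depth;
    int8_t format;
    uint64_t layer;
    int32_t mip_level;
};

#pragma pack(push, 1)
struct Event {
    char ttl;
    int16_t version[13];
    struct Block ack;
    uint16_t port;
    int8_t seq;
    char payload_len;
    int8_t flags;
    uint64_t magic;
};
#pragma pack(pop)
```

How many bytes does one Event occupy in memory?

80

Block: 0..8  height  (8B, 8-aligned); 8..16  depth  (8B, 8-aligned); 16..17  format  (1B, 1-aligned); 17..24  -- padding (7B); 24..32  layer  (8B, 8-aligned); 32..36  mip_level  (4B, 4-aligned); 36..40  -- tail padding (4B); sizeof = 40, alignof = 8
0..1  ttl  (1B, 1-aligned)
1..27  version  (26B, 1-aligned)
27..67  ack  (40B, 1-aligned)
67..69  port  (2B, 1-aligned)
69..70  seq  (1B, 1-aligned)
70..71  payload_len  (1B, 1-aligned)
71..72  flags  (1B, 1-aligned)
72..80  magic  (8B, 1-aligned)
sizeof = 80, alignof = 1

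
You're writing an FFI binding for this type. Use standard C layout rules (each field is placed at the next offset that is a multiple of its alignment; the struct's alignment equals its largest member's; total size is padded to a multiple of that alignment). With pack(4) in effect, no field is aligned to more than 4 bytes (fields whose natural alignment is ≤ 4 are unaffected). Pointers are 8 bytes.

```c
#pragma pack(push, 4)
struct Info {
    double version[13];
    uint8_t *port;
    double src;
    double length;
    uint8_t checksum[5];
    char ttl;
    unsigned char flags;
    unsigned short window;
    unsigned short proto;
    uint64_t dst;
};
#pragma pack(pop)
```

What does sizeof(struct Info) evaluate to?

version at 0 (size 104, align 4) → ends 104
port at 104 (size 8, align 4) → ends 112
src at 112 (size 8, align 4) → ends 120
length at 120 (size 8, align 4) → ends 128
checksum at 128 (size 5, align 1) → ends 133
ttl at 133 (size 1, align 1) → ends 134
flags at 134 (size 1, align 1) → ends 135
pad 1 to align 2 for window
window at 136 (size 2, align 2) → ends 138
proto at 138 (size 2, align 2) → ends 140
dst at 140 (size 8, align 4) → ends 148
total 148 bytes, alignment 4

148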